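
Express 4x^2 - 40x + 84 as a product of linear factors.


Roots satisfy r1 + r2 = -b/a = 10 and r1*r2 = c/a = 21.
So r1 = 7, r2 = 3.
4x^2 - 40x + 84 = 4(x - r1)(x - r2) = 4(x - 7)(x - 3)


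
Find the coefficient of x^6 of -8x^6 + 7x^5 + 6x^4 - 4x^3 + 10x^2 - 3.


Read off the coefficient of x^6: -8


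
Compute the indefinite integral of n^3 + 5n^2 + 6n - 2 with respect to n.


Reverse power rule on each term:
  ∫ n^3 dn = (1/4)n^4
  ∫ 5n^2 dn = (5/3)n^3
  ∫ 6n dn = 3n^2
  ∫ -2 dn = -2n
F(n) = (1/4)n^4 + (5/3)n^3 + 3n^2 - 2n + C


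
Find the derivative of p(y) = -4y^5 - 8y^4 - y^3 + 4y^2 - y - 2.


Apply the power rule term by term:
  d/dy(-4y^5) = -20y^4
  d/dy(-8y^4) = -32y^3
  d/dy(-y^3) = -3y^2
  d/dy(4y^2) = 8y
  d/dy(-y) = -1
  d/dy(-2) = 0
p'(y) = -20y^4 - 32y^3 - 3y^2 + 8y - 1


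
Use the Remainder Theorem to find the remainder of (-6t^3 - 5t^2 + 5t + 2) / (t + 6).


By the Remainder Theorem, the remainder equals p(-6):
  -6*(-6)^3 = 1296
  -5*(-6)^2 = -180
  5*(-6)^1 = -30
  constant: 2
Sum: 1296 - 180 - 30 + 2 = 1088


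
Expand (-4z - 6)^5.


Expand (-4z - 6)^5 by repeated multiplication:
  (-4z - 6)^2 = 16z^2 + 48z + 36
  (-4z - 6)^3 = -64z^3 - 288z^2 - 432z - 216
  (-4z - 6)^4 = 256z^4 + 1536z^3 + 3456z^2 + 3456z + 1296
= -1024z^5 - 7680z^4 - 23040z^3 - 34560z^2 - 25920z - 7776


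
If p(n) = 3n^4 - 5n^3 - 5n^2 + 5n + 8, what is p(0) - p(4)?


p(0) = 8
p(4) = 396
p(0) - p(4) = 8 - 396 = -388


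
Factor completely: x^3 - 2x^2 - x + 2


Try integer roots (divisors of 2). x=-1: p(-1)=0.
Divide out (x + 1): quotient is x^2 - 3x + 2.
Factor the quadratic: (x - 2)(x - 1)
Result: (x + 1)(x - 2)(x - 1)


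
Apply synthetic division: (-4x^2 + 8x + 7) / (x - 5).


Synthetic division with c = 5. Coefficients: -4, 8, 7
Bring down -4.
  -4 * 5 = -20; -20 + 8 = -12
  -12 * 5 = -60; -60 + 7 = -53
Quotient: -4x - 12, Remainder: -53


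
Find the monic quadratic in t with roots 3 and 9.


p(t) = (t - 3)(t - 9)
Expand: t^2 - 12t + 27


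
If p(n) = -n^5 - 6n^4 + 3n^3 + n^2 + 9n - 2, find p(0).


Using direct substitution:
  -1 * (0)^5 = 0
  -6 * (0)^4 = 0
  3 * (0)^3 = 0
  1 * (0)^2 = 0
  9 * (0)^1 = 0
  constant: -2
Sum = 0 + 0 + 0 + 0 + 0 - 2 = -2


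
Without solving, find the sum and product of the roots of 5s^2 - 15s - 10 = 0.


For as^2+bs+c=0: sum = -b/a, product = c/a.
a=5, b=-15, c=-10
Sum = -(-15)/5 = 3
Product = (-10)/5 = -2


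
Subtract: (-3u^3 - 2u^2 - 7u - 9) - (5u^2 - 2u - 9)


Distribute the minus sign:
  (-3u^3 - 2u^2 - 7u - 9)
- (5u^2 - 2u - 9)
Negate second polynomial: -5u^2 + 2u + 9
Add: -3u^3 - 7u^2 - 5u


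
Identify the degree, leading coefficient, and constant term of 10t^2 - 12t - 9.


Highest power of t is 2, with coefficient 10. Constant term is -9.
Degree = 2, leading coefficient = 10, constant term = -9


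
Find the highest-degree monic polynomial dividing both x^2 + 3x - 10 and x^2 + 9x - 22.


Factor each:
  x^2 + 3x - 10 = (x - 2)(x + 5)
  x^2 + 9x - 22 = (x - 2)(x + 11)
Common monic factor: x - 2


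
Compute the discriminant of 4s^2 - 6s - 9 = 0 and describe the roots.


D = b^2 - 4ac = (-6)^2 - 4(4)(-9) = 36 + 144 = 180
Since D > 0: two distinct irrational roots


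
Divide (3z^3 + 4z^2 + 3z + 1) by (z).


(3z^3 + 4z^2 + 3z + 1) / (z)
Step 1: 3z^2 * (z) = 3z^3; subtract.
Step 2: 4z * (z) = 4z^2; subtract.
Step 3: 3 * (z) = 3z; subtract.
Quotient: 3z^2 + 4z + 3, Remainder: 1


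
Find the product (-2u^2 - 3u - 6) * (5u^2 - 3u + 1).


Distribute each term of the first polynomial:
  (-2u^2)(5u^2 - 3u + 1) = -10u^4 + 6u^3 - 2u^2
  (-3u)(5u^2 - 3u + 1) = -15u^3 + 9u^2 - 3u
  (-6)(5u^2 - 3u + 1) = -30u^2 + 18u - 6
Sum: -10u^4 - 9u^3 - 23u^2 + 15u - 6


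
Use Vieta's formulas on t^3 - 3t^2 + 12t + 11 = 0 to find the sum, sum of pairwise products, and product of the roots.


Monic cubic t^3+bt^2+ct+d=0: sum=-b, pairwise sum=c, product=-d.
b=-3, c=12, d=11
r1+r2+r3 = 3
r1r2+r1r3+r2r3 = 12
r1r2r3 = -11


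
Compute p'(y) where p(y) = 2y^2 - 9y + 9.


Apply the power rule term by term:
  d/dy(2y^2) = 4y
  d/dy(-9y) = -9
  d/dy(9) = 0
p'(y) = 4y - 9


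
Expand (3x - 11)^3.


Expand (3x - 11)^3 by repeated multiplication:
  (3x - 11)^2 = 9x^2 - 66x + 121
= 27x^3 - 297x^2 + 1089x - 1331


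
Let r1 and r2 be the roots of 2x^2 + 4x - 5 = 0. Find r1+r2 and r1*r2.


For ax^2+bx+c=0: sum = -b/a, product = c/a.
a=2, b=4, c=-5
Sum = -(4)/2 = -2
Product = (-5)/2 = -5/2


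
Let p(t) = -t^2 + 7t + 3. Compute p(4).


Using direct substitution:
  -1 * (4)^2 = -16
  7 * (4)^1 = 28
  constant: 3
Sum = -16 + 28 + 3 = 15


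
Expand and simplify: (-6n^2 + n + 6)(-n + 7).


Distribute each term of the first polynomial:
  (-6n^2)(-n + 7) = 6n^3 - 42n^2
  (n)(-n + 7) = -n^2 + 7n
  (6)(-n + 7) = -6n + 42
Sum: 6n^3 - 43n^2 + n + 42


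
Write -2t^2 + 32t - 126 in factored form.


Roots satisfy r1 + r2 = -b/a = 16 and r1*r2 = c/a = 63.
So r1 = 9, r2 = 7.
-2t^2 + 32t - 126 = -2(t - r1)(t - r2) = -2(t - 9)(t - 7)


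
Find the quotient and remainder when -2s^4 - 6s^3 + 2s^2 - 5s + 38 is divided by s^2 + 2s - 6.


(-2s^4 - 6s^3 + 2s^2 - 5s + 38) / (s^2 + 2s - 6)
Step 1: -2s^2 * (s^2 + 2s - 6) = -2s^4 - 4s^3 + 12s^2; subtract.
Step 2: -2s * (s^2 + 2s - 6) = -2s^3 - 4s^2 + 12s; subtract.
Step 3: -6 * (s^2 + 2s - 6) = -6s^2 - 12s + 36; subtract.
Quotient: -2s^2 - 2s - 6, Remainder: -5s + 2


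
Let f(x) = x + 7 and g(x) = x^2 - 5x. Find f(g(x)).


Substitute g(x) into f:
f(g(x)) = 1*(x^2 - 5x) + 7
Expand and combine: x^2 - 5x + 7


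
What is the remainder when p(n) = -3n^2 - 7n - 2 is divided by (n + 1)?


By the Remainder Theorem, the remainder equals p(-1):
  -3*(-1)^2 = -3
  -7*(-1)^1 = 7
  constant: -2
Sum: -3 + 7 - 2 = 2


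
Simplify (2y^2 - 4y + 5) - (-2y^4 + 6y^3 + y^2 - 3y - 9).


Distribute the minus sign:
  (2y^2 - 4y + 5)
- (-2y^4 + 6y^3 + y^2 - 3y - 9)
Negate second polynomial: 2y^4 - 6y^3 - y^2 + 3y + 9
Add: 2y^4 - 6y^3 + y^2 - y + 14


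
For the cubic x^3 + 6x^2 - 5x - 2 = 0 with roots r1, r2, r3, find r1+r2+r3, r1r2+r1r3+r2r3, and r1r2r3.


Monic cubic x^3+bx^2+cx+d=0: sum=-b, pairwise sum=c, product=-d.
b=6, c=-5, d=-2
r1+r2+r3 = -6
r1r2+r1r3+r2r3 = -5
r1r2r3 = 2


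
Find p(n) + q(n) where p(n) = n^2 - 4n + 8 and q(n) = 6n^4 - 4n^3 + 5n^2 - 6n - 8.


Align terms by degree and add:
  n^2 - 4n + 8
+ 6n^4 - 4n^3 + 5n^2 - 6n - 8
= 6n^4 - 4n^3 + 6n^2 - 10n


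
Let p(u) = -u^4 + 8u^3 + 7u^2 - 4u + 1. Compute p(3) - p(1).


p(3) = 187
p(1) = 11
p(3) - p(1) = 187 - 11 = 176


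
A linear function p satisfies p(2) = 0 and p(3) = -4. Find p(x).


p(x) = mx + b. Using p(2)=0, p(3)=-4:
m = (0 + 4)/(2 - 3) = 4/-1 = -4
b = 0 - m*(2) = 0 + 8 = 8
p(x) = -4x + 8


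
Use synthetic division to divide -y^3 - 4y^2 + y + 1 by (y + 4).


Synthetic division with c = -4. Coefficients: -1, -4, 1, 1
Bring down -1.
  -1 * -4 = 4; 4 - 4 = 0
  0 * -4 = 0; 0 + 1 = 1
  1 * -4 = -4; -4 + 1 = -3
Quotient: -y^2 + 1, Remainder: -3


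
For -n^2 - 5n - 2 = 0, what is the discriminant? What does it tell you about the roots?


D = b^2 - 4ac = (-5)^2 - 4(-1)(-2) = 25 - 8 = 17
Since D > 0: two distinct irrational roots


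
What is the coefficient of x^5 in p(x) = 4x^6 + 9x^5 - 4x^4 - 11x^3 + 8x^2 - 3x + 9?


Read off the coefficient of x^5: 9


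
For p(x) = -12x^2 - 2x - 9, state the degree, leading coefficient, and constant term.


Highest power of x is 2, with coefficient -12. Constant term is -9.
Degree = 2, leading coefficient = -12, constant term = -9


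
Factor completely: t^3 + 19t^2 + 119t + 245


Try integer roots (divisors of 245). t=-5: p(-5)=0.
Divide out (t + 5): quotient is t^2 + 14t + 49.
Factor the quadratic: (t + 7)(t + 7)
Result: (t + 5)(t + 7)(t + 7)


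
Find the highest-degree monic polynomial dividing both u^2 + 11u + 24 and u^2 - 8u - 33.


Factor each:
  u^2 + 11u + 24 = (u + 3)(u + 8)
  u^2 - 8u - 33 = (u + 3)(u - 11)
Common monic factor: u + 3


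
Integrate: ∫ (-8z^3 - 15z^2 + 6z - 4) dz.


Reverse power rule on each term:
  ∫ -8z^3 dz = -2z^4
  ∫ -15z^2 dz = -5z^3
  ∫ 6z dz = 3z^2
  ∫ -4 dz = -4z
F(z) = -2z^4 - 5z^3 + 3z^2 - 4z + C


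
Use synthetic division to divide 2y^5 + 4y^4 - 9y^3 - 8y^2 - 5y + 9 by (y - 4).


Synthetic division with c = 4. Coefficients: 2, 4, -9, -8, -5, 9
Bring down 2.
  2 * 4 = 8; 8 + 4 = 12
  12 * 4 = 48; 48 - 9 = 39
  39 * 4 = 156; 156 - 8 = 148
  148 * 4 = 592; 592 - 5 = 587
  587 * 4 = 2348; 2348 + 9 = 2357
Quotient: 2y^4 + 12y^3 + 39y^2 + 148y + 587, Remainder: 2357


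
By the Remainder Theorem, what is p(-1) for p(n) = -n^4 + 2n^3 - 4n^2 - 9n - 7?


By the Remainder Theorem, the remainder equals p(-1):
  -1*(-1)^4 = -1
  2*(-1)^3 = -2
  -4*(-1)^2 = -4
  -9*(-1)^1 = 9
  constant: -7
Sum: -1 - 2 - 4 + 9 - 7 = -5


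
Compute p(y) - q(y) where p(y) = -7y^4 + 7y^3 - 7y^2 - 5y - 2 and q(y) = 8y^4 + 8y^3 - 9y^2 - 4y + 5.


Distribute the minus sign:
  (-7y^4 + 7y^3 - 7y^2 - 5y - 2)
- (8y^4 + 8y^3 - 9y^2 - 4y + 5)
Negate second polynomial: -8y^4 - 8y^3 + 9y^2 + 4y - 5
Add: -15y^4 - y^3 + 2y^2 - y - 7


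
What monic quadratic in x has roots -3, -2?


p(x) = (x + 3)(x + 2)
Expand: x^2 + 5x + 6


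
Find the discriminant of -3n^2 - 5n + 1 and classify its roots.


D = b^2 - 4ac = (-5)^2 - 4(-3)(1) = 25 + 12 = 37
Since D > 0: two distinct irrational roots


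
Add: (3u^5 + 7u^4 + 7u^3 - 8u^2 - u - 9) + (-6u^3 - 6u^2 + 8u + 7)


Align terms by degree and add:
  3u^5 + 7u^4 + 7u^3 - 8u^2 - u - 9
  -6u^3 - 6u^2 + 8u + 7
= 3u^5 + 7u^4 + u^3 - 14u^2 + 7u - 2


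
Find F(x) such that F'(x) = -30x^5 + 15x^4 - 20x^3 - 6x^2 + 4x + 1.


Reverse power rule on each term:
  ∫ -30x^5 dx = -5x^6
  ∫ 15x^4 dx = 3x^5
  ∫ -20x^3 dx = -5x^4
  ∫ -6x^2 dx = -2x^3
  ∫ 4x dx = 2x^2
  ∫ 1 dx = x
F(x) = -5x^6 + 3x^5 - 5x^4 - 2x^3 + 2x^2 + x + C


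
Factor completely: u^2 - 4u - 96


Roots satisfy r1 + r2 = -b/a = 4 and r1*r2 = c/a = -96.
So r1 = -8, r2 = 12.
u^2 - 4u - 96 = (u - r1)(u - r2) = (u + 8)(u - 12)


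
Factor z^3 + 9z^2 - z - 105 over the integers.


Try integer roots (divisors of -105). z=3: p(3)=0.
Divide out (z - 3): quotient is z^2 + 12z + 35.
Factor the quadratic: (z + 5)(z + 7)
Result: (z - 3)(z + 5)(z + 7)


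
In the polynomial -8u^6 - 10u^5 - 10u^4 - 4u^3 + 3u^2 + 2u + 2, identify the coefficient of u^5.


Read off the coefficient of u^5: -10


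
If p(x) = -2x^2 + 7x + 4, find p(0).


Using direct substitution:
  -2 * (0)^2 = 0
  7 * (0)^1 = 0
  constant: 4
Sum = 0 + 0 + 4 = 4


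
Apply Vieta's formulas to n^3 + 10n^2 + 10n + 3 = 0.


Monic cubic n^3+bn^2+cn+d=0: sum=-b, pairwise sum=c, product=-d.
b=10, c=10, d=3
r1+r2+r3 = -10
r1r2+r1r3+r2r3 = 10
r1r2r3 = -3


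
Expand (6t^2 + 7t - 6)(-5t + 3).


Distribute each term of the first polynomial:
  (6t^2)(-5t + 3) = -30t^3 + 18t^2
  (7t)(-5t + 3) = -35t^2 + 21t
  (-6)(-5t + 3) = 30t - 18
Sum: -30t^3 - 17t^2 + 51t - 18


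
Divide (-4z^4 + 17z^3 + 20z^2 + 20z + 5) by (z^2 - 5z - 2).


(-4z^4 + 17z^3 + 20z^2 + 20z + 5) / (z^2 - 5z - 2)
Step 1: -4z^2 * (z^2 - 5z - 2) = -4z^4 + 20z^3 + 8z^2; subtract.
Step 2: -3z * (z^2 - 5z - 2) = -3z^3 + 15z^2 + 6z; subtract.
Step 3: -3 * (z^2 - 5z - 2) = -3z^2 + 15z + 6; subtract.
Quotient: -4z^2 - 3z - 3, Remainder: -z - 1


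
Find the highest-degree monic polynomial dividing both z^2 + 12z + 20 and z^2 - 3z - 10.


Factor each:
  z^2 + 12z + 20 = (z + 2)(z + 10)
  z^2 - 3z - 10 = (z + 2)(z - 5)
Common monic factor: z + 2


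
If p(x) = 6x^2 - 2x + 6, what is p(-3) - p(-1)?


p(-3) = 66
p(-1) = 14
p(-3) - p(-1) = 66 - 14 = 52


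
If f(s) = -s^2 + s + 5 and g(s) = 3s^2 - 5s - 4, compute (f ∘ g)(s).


Substitute g(s) into f:
f(g(s)) = -1*(3s^2 - 5s - 4)^2 + 1*(3s^2 - 5s - 4) + 5
(3s^2 - 5s - 4)^2 = 9s^4 - 30s^3 + s^2 + 40s + 16
Expand and combine: -9s^4 + 30s^3 + 2s^2 - 45s - 15


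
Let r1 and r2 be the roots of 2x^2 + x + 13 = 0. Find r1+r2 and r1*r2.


For ax^2+bx+c=0: sum = -b/a, product = c/a.
a=2, b=1, c=13
Sum = -(1)/2 = -1/2
Product = (13)/2 = 13/2


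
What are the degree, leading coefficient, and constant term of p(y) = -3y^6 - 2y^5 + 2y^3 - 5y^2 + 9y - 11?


Highest power of y is 6, with coefficient -3. Constant term is -11.
Degree = 6, leading coefficient = -3, constant term = -11


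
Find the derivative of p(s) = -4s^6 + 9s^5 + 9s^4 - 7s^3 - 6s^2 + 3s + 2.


Apply the power rule term by term:
  d/ds(-4s^6) = -24s^5
  d/ds(9s^5) = 45s^4
  d/ds(9s^4) = 36s^3
  d/ds(-7s^3) = -21s^2
  d/ds(-6s^2) = -12s
  d/ds(3s) = 3
  d/ds(2) = 0
p'(s) = -24s^5 + 45s^4 + 36s^3 - 21s^2 - 12s + 3


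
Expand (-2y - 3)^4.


Expand (-2y - 3)^4 by repeated multiplication:
  (-2y - 3)^2 = 4y^2 + 12y + 9
  (-2y - 3)^3 = -8y^3 - 36y^2 - 54y - 27
= 16y^4 + 96y^3 + 216y^2 + 216y + 81


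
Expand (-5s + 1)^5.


Expand (-5s + 1)^5 by repeated multiplication:
  (-5s + 1)^2 = 25s^2 - 10s + 1
  (-5s + 1)^3 = -125s^3 + 75s^2 - 15s + 1
  (-5s + 1)^4 = 625s^4 - 500s^3 + 150s^2 - 20s + 1
= -3125s^5 + 3125s^4 - 1250s^3 + 250s^2 - 25s + 1


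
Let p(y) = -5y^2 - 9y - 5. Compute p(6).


Using direct substitution:
  -5 * (6)^2 = -180
  -9 * (6)^1 = -54
  constant: -5
Sum = -180 - 54 - 5 = -239


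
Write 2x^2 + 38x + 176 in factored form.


Roots satisfy r1 + r2 = -b/a = -19 and r1*r2 = c/a = 88.
So r1 = -8, r2 = -11.
2x^2 + 38x + 176 = 2(x - r1)(x - r2) = 2(x + 8)(x + 11)


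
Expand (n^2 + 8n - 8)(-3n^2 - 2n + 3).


Distribute each term of the first polynomial:
  (n^2)(-3n^2 - 2n + 3) = -3n^4 - 2n^3 + 3n^2
  (8n)(-3n^2 - 2n + 3) = -24n^3 - 16n^2 + 24n
  (-8)(-3n^2 - 2n + 3) = 24n^2 + 16n - 24
Sum: -3n^4 - 26n^3 + 11n^2 + 40n - 24


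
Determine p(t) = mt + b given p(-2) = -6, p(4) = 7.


p(t) = mt + b. Using p(-2)=-6, p(4)=7:
m = (-6 - 7)/(-2 - 4) = -13/-6 = 13/6
b = -6 - m*(-2) = -6 + 13/3 = -5/3
p(t) = (13/6)t - (5/3)


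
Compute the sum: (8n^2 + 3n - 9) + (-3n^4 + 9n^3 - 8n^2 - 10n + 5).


Align terms by degree and add:
  8n^2 + 3n - 9
  -3n^4 + 9n^3 - 8n^2 - 10n + 5
= -3n^4 + 9n^3 - 7n - 4


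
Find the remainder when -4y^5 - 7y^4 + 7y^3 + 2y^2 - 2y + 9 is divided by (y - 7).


By the Remainder Theorem, the remainder equals p(7):
  -4*(7)^5 = -67228
  -7*(7)^4 = -16807
  7*(7)^3 = 2401
  2*(7)^2 = 98
  -2*(7)^1 = -14
  constant: 9
Sum: -67228 - 16807 + 2401 + 98 - 14 + 9 = -81541


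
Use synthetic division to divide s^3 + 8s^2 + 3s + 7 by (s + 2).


Synthetic division with c = -2. Coefficients: 1, 8, 3, 7
Bring down 1.
  1 * -2 = -2; -2 + 8 = 6
  6 * -2 = -12; -12 + 3 = -9
  -9 * -2 = 18; 18 + 7 = 25
Quotient: s^2 + 6s - 9, Remainder: 25


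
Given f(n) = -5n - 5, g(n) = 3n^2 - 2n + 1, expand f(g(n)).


Substitute g(n) into f:
f(g(n)) = -5*(3n^2 - 2n + 1) + (-5)
Expand and combine: -15n^2 + 10n - 10


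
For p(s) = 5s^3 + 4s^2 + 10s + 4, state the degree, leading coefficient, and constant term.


Highest power of s is 3, with coefficient 5. Constant term is 4.
Degree = 3, leading coefficient = 5, constant term = 4


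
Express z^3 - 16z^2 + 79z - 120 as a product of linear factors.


Try integer roots (divisors of -120). z=8: p(8)=0.
Divide out (z - 8): quotient is z^2 - 8z + 15.
Factor the quadratic: (z - 5)(z - 3)
Result: (z - 8)(z - 5)(z - 3)


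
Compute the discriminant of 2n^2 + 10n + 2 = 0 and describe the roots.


D = b^2 - 4ac = (10)^2 - 4(2)(2) = 100 - 16 = 84
Since D > 0: two distinct irrational roots


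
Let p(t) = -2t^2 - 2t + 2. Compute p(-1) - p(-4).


p(-1) = 2
p(-4) = -22
p(-1) - p(-4) = 2 + 22 = 24


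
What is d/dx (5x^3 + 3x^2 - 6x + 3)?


Apply the power rule term by term:
  d/dx(5x^3) = 15x^2
  d/dx(3x^2) = 6x
  d/dx(-6x) = -6
  d/dx(3) = 0
p'(x) = 15x^2 + 6x - 6


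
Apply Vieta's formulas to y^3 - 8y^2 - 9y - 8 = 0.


Monic cubic y^3+by^2+cy+d=0: sum=-b, pairwise sum=c, product=-d.
b=-8, c=-9, d=-8
r1+r2+r3 = 8
r1r2+r1r3+r2r3 = -9
r1r2r3 = 8


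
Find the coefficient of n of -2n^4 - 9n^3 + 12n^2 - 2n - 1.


Read off the coefficient of n: -2


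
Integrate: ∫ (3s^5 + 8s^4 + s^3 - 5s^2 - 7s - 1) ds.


Reverse power rule on each term:
  ∫ 3s^5 ds = (1/2)s^6
  ∫ 8s^4 ds = (8/5)s^5
  ∫ s^3 ds = (1/4)s^4
  ∫ -5s^2 ds = -(5/3)s^3
  ∫ -7s ds = -(7/2)s^2
  ∫ -1 ds = -s
F(s) = (1/2)s^6 + (8/5)s^5 + (1/4)s^4 - (5/3)s^3 - (7/2)s^2 - s + C


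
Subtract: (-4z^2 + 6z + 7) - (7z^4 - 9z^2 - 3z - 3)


Distribute the minus sign:
  (-4z^2 + 6z + 7)
- (7z^4 - 9z^2 - 3z - 3)
Negate second polynomial: -7z^4 + 9z^2 + 3z + 3
Add: -7z^4 + 5z^2 + 9z + 10


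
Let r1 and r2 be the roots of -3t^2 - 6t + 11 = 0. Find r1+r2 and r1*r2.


For at^2+bt+c=0: sum = -b/a, product = c/a.
a=-3, b=-6, c=11
Sum = -(-6)/-3 = -2
Product = (11)/-3 = -11/3


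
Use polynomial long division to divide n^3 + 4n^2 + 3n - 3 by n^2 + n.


(n^3 + 4n^2 + 3n - 3) / (n^2 + n)
Step 1: n * (n^2 + n) = n^3 + n^2; subtract.
Step 2: 3 * (n^2 + n) = 3n^2 + 3n; subtract.
Quotient: n + 3, Remainder: -3


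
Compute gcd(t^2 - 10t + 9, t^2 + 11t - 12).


Factor each:
  t^2 - 10t + 9 = (t - 1)(t - 9)
  t^2 + 11t - 12 = (t - 1)(t + 12)
Common monic factor: t - 1


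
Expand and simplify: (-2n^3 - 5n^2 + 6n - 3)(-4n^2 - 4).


Distribute each term of the first polynomial:
  (-2n^3)(-4n^2 - 4) = 8n^5 + 8n^3
  (-5n^2)(-4n^2 - 4) = 20n^4 + 20n^2
  (6n)(-4n^2 - 4) = -24n^3 - 24n
  (-3)(-4n^2 - 4) = 12n^2 + 12
Sum: 8n^5 + 20n^4 - 16n^3 + 32n^2 - 24n + 12


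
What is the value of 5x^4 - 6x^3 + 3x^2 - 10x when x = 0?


Using direct substitution:
  5 * (0)^4 = 0
  -6 * (0)^3 = 0
  3 * (0)^2 = 0
  -10 * (0)^1 = 0
  constant: 0
Sum = 0 + 0 + 0 + 0 + 0 = 0


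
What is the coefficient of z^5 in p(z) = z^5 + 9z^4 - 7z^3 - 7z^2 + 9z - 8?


Read off the coefficient of z^5: 1


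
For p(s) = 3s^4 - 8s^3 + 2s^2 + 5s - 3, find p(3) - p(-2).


p(3) = 57
p(-2) = 107
p(3) - p(-2) = 57 - 107 = -50


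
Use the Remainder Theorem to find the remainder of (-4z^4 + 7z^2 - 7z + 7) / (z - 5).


By the Remainder Theorem, the remainder equals p(5):
  -4*(5)^4 = -2500
  0*(5)^3 = 0
  7*(5)^2 = 175
  -7*(5)^1 = -35
  constant: 7
Sum: -2500 + 0 + 175 - 35 + 7 = -2353


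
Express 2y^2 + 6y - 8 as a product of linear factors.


Roots satisfy r1 + r2 = -b/a = -3 and r1*r2 = c/a = -4.
So r1 = -4, r2 = 1.
2y^2 + 6y - 8 = 2(y - r1)(y - r2) = 2(y + 4)(y - 1)


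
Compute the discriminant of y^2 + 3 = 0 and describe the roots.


D = b^2 - 4ac = (0)^2 - 4(1)(3) = 0 - 12 = -12
Since D < 0: two complex conjugate roots (no real roots)


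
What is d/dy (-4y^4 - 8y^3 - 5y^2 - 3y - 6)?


Apply the power rule term by term:
  d/dy(-4y^4) = -16y^3
  d/dy(-8y^3) = -24y^2
  d/dy(-5y^2) = -10y
  d/dy(-3y) = -3
  d/dy(-6) = 0
p'(y) = -16y^3 - 24y^2 - 10y - 3


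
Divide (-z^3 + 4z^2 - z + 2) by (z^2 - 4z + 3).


(-z^3 + 4z^2 - z + 2) / (z^2 - 4z + 3)
Step 1: -z * (z^2 - 4z + 3) = -z^3 + 4z^2 - 3z; subtract.
Step 2: 0 * (z^2 - 4z + 3) = 0; subtract.
Quotient: -z, Remainder: 2z + 2


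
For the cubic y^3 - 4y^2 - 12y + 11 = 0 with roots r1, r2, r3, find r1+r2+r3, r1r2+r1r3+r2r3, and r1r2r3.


Monic cubic y^3+by^2+cy+d=0: sum=-b, pairwise sum=c, product=-d.
b=-4, c=-12, d=11
r1+r2+r3 = 4
r1r2+r1r3+r2r3 = -12
r1r2r3 = -11


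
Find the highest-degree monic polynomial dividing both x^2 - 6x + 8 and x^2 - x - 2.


Factor each:
  x^2 - 6x + 8 = (x - 2)(x - 4)
  x^2 - x - 2 = (x - 2)(x + 1)
Common monic factor: x - 2


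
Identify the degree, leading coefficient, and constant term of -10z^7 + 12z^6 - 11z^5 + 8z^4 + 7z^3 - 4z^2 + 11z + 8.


Highest power of z is 7, with coefficient -10. Constant term is 8.
Degree = 7, leading coefficient = -10, constant term = 8


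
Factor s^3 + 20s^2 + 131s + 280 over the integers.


Try integer roots (divisors of 280). s=-8: p(-8)=0.
Divide out (s + 8): quotient is s^2 + 12s + 35.
Factor the quadratic: (s + 7)(s + 5)
Result: (s + 8)(s + 7)(s + 5)


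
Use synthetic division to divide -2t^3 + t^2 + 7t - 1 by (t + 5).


Synthetic division with c = -5. Coefficients: -2, 1, 7, -1
Bring down -2.
  -2 * -5 = 10; 10 + 1 = 11
  11 * -5 = -55; -55 + 7 = -48
  -48 * -5 = 240; 240 - 1 = 239
Quotient: -2t^2 + 11t - 48, Remainder: 239


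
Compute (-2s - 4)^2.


Expand (-2s - 4)^2 by repeated multiplication:
= 4s^2 + 16s + 16


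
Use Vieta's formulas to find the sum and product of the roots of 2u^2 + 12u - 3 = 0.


For au^2+bu+c=0: sum = -b/a, product = c/a.
a=2, b=12, c=-3
Sum = -(12)/2 = -6
Product = (-3)/2 = -3/2


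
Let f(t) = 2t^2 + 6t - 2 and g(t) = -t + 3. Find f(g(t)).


Substitute g(t) into f:
f(g(t)) = 2*(-t + 3)^2 + 6*(-t + 3) + (-2)
(-t + 3)^2 = t^2 - 6t + 9
Expand and combine: 2t^2 - 18t + 34


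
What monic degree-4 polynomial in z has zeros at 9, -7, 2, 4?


p(z) = (z - 9)(z + 7)(z - 2)(z - 4)
Expand: z^4 - 8z^3 - 43z^2 + 362z - 504


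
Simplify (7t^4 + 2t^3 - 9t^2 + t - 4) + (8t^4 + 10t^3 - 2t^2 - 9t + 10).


Align terms by degree and add:
  7t^4 + 2t^3 - 9t^2 + t - 4
+ 8t^4 + 10t^3 - 2t^2 - 9t + 10
= 15t^4 + 12t^3 - 11t^2 - 8t + 6


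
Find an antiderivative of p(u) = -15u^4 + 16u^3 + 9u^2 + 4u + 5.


Reverse power rule on each term:
  ∫ -15u^4 du = -3u^5
  ∫ 16u^3 du = 4u^4
  ∫ 9u^2 du = 3u^3
  ∫ 4u du = 2u^2
  ∫ 5 du = 5u
F(u) = -3u^5 + 4u^4 + 3u^3 + 2u^2 + 5u + C


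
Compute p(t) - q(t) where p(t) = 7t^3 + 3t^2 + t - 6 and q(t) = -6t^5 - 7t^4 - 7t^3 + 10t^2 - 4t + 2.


Distribute the minus sign:
  (7t^3 + 3t^2 + t - 6)
- (-6t^5 - 7t^4 - 7t^3 + 10t^2 - 4t + 2)
Negate second polynomial: 6t^5 + 7t^4 + 7t^3 - 10t^2 + 4t - 2
Add: 6t^5 + 7t^4 + 14t^3 - 7t^2 + 5t - 8


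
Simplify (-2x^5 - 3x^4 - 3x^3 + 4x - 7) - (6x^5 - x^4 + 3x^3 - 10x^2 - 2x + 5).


Distribute the minus sign:
  (-2x^5 - 3x^4 - 3x^3 + 4x - 7)
- (6x^5 - x^4 + 3x^3 - 10x^2 - 2x + 5)
Negate second polynomial: -6x^5 + x^4 - 3x^3 + 10x^2 + 2x - 5
Add: -8x^5 - 2x^4 - 6x^3 + 10x^2 + 6x - 12


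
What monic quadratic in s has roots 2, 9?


p(s) = (s - 2)(s - 9)
Expand: s^2 - 11s + 18


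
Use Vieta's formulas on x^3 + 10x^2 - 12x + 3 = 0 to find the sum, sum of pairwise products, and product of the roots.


Monic cubic x^3+bx^2+cx+d=0: sum=-b, pairwise sum=c, product=-d.
b=10, c=-12, d=3
r1+r2+r3 = -10
r1r2+r1r3+r2r3 = -12
r1r2r3 = -3


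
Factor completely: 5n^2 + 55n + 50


Roots satisfy r1 + r2 = -b/a = -11 and r1*r2 = c/a = 10.
So r1 = -10, r2 = -1.
5n^2 + 55n + 50 = 5(n - r1)(n - r2) = 5(n + 10)(n + 1)


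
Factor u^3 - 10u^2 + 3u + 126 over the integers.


Try integer roots (divisors of 126). u=7: p(7)=0.
Divide out (u - 7): quotient is u^2 - 3u - 18.
Factor the quadratic: (u + 3)(u - 6)
Result: (u - 7)(u + 3)(u - 6)


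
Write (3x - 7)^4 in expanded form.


Expand (3x - 7)^4 by repeated multiplication:
  (3x - 7)^2 = 9x^2 - 42x + 49
  (3x - 7)^3 = 27x^3 - 189x^2 + 441x - 343
= 81x^4 - 756x^3 + 2646x^2 - 4116x + 2401


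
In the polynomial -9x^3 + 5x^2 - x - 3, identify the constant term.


Read off the constant term: -3


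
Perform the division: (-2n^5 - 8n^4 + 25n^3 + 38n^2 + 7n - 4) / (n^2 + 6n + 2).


(-2n^5 - 8n^4 + 25n^3 + 38n^2 + 7n - 4) / (n^2 + 6n + 2)
Step 1: -2n^3 * (n^2 + 6n + 2) = -2n^5 - 12n^4 - 4n^3; subtract.
Step 2: 4n^2 * (n^2 + 6n + 2) = 4n^4 + 24n^3 + 8n^2; subtract.
Step 3: 5n * (n^2 + 6n + 2) = 5n^3 + 30n^2 + 10n; subtract.
Step 4: 0 * (n^2 + 6n + 2) = 0; subtract.
Quotient: -2n^3 + 4n^2 + 5n, Remainder: -3n - 4


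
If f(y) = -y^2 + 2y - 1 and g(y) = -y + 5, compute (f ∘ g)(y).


Substitute g(y) into f:
f(g(y)) = -1*(-y + 5)^2 + 2*(-y + 5) + (-1)
(-y + 5)^2 = y^2 - 10y + 25
Expand and combine: -y^2 + 8y - 16


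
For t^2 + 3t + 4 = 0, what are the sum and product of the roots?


For at^2+bt+c=0: sum = -b/a, product = c/a.
a=1, b=3, c=4
Sum = -(3)/1 = -3
Product = (4)/1 = 4


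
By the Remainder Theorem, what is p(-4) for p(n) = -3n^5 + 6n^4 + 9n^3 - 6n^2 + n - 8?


By the Remainder Theorem, the remainder equals p(-4):
  -3*(-4)^5 = 3072
  6*(-4)^4 = 1536
  9*(-4)^3 = -576
  -6*(-4)^2 = -96
  1*(-4)^1 = -4
  constant: -8
Sum: 3072 + 1536 - 576 - 96 - 4 - 8 = 3924


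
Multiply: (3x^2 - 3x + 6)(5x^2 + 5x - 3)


Distribute each term of the first polynomial:
  (3x^2)(5x^2 + 5x - 3) = 15x^4 + 15x^3 - 9x^2
  (-3x)(5x^2 + 5x - 3) = -15x^3 - 15x^2 + 9x
  (6)(5x^2 + 5x - 3) = 30x^2 + 30x - 18
Sum: 15x^4 + 6x^2 + 39x - 18


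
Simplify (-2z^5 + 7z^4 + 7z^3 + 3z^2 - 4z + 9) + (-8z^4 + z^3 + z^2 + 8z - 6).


Align terms by degree and add:
  -2z^5 + 7z^4 + 7z^3 + 3z^2 - 4z + 9
  -8z^4 + z^3 + z^2 + 8z - 6
= -2z^5 - z^4 + 8z^3 + 4z^2 + 4z + 3


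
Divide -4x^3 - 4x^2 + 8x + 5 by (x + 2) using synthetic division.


Synthetic division with c = -2. Coefficients: -4, -4, 8, 5
Bring down -4.
  -4 * -2 = 8; 8 - 4 = 4
  4 * -2 = -8; -8 + 8 = 0
  0 * -2 = 0; 0 + 5 = 5
Quotient: -4x^2 + 4x, Remainder: 5


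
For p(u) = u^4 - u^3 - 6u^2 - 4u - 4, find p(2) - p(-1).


p(2) = -28
p(-1) = -4
p(2) - p(-1) = -28 + 4 = -24


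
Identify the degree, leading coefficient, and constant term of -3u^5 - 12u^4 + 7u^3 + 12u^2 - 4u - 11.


Highest power of u is 5, with coefficient -3. Constant term is -11.
Degree = 5, leading coefficient = -3, constant term = -11


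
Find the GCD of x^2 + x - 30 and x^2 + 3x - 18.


Factor each:
  x^2 + x - 30 = (x + 6)(x - 5)
  x^2 + 3x - 18 = (x + 6)(x - 3)
Common monic factor: x + 6


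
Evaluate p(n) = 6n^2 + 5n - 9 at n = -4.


Using direct substitution:
  6 * (-4)^2 = 96
  5 * (-4)^1 = -20
  constant: -9
Sum = 96 - 20 - 9 = 67


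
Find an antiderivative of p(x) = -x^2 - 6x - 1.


Reverse power rule on each term:
  ∫ -x^2 dx = -(1/3)x^3
  ∫ -6x dx = -3x^2
  ∫ -1 dx = -x
F(x) = -(1/3)x^3 - 3x^2 - x + C


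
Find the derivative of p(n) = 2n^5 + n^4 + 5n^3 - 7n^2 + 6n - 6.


Apply the power rule term by term:
  d/dn(2n^5) = 10n^4
  d/dn(n^4) = 4n^3
  d/dn(5n^3) = 15n^2
  d/dn(-7n^2) = -14n
  d/dn(6n) = 6
  d/dn(-6) = 0
p'(n) = 10n^4 + 4n^3 + 15n^2 - 14n + 6


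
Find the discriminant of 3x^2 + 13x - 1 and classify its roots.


D = b^2 - 4ac = (13)^2 - 4(3)(-1) = 169 + 12 = 181
Since D > 0: two distinct irrational roots


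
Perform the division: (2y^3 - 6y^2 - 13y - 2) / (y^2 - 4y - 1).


(2y^3 - 6y^2 - 13y - 2) / (y^2 - 4y - 1)
Step 1: 2y * (y^2 - 4y - 1) = 2y^3 - 8y^2 - 2y; subtract.
Step 2: 2 * (y^2 - 4y - 1) = 2y^2 - 8y - 2; subtract.
Quotient: 2y + 2, Remainder: -3y


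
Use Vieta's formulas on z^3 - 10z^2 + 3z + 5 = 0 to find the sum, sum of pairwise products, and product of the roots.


Monic cubic z^3+bz^2+cz+d=0: sum=-b, pairwise sum=c, product=-d.
b=-10, c=3, d=5
r1+r2+r3 = 10
r1r2+r1r3+r2r3 = 3
r1r2r3 = -5


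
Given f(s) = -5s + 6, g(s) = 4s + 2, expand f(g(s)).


Substitute g(s) into f:
f(g(s)) = -5*(4s + 2) + 6
Expand and combine: -20s - 4


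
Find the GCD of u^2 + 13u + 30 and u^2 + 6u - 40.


Factor each:
  u^2 + 13u + 30 = (u + 10)(u + 3)
  u^2 + 6u - 40 = (u + 10)(u - 4)
Common monic factor: u + 10


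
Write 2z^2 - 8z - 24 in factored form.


Roots satisfy r1 + r2 = -b/a = 4 and r1*r2 = c/a = -12.
So r1 = 6, r2 = -2.
2z^2 - 8z - 24 = 2(z - r1)(z - r2) = 2(z - 6)(z + 2)


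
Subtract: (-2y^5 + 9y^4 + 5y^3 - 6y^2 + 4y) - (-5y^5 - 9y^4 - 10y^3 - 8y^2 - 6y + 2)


Distribute the minus sign:
  (-2y^5 + 9y^4 + 5y^3 - 6y^2 + 4y)
- (-5y^5 - 9y^4 - 10y^3 - 8y^2 - 6y + 2)
Negate second polynomial: 5y^5 + 9y^4 + 10y^3 + 8y^2 + 6y - 2
Add: 3y^5 + 18y^4 + 15y^3 + 2y^2 + 10y - 2


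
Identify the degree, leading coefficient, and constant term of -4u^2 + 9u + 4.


Highest power of u is 2, with coefficient -4. Constant term is 4.
Degree = 2, leading coefficient = -4, constant term = 4


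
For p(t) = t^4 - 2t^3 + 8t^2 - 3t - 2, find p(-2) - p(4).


p(-2) = 68
p(4) = 242
p(-2) - p(4) = 68 - 242 = -174


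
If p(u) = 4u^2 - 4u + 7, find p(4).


Using direct substitution:
  4 * (4)^2 = 64
  -4 * (4)^1 = -16
  constant: 7
Sum = 64 - 16 + 7 = 55


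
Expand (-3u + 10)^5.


Expand (-3u + 10)^5 by repeated multiplication:
  (-3u + 10)^2 = 9u^2 - 60u + 100
  (-3u + 10)^3 = -27u^3 + 270u^2 - 900u + 1000
  (-3u + 10)^4 = 81u^4 - 1080u^3 + 5400u^2 - 12000u + 10000
= -243u^5 + 4050u^4 - 27000u^3 + 90000u^2 - 150000u + 100000


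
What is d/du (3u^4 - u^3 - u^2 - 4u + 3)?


Apply the power rule term by term:
  d/du(3u^4) = 12u^3
  d/du(-u^3) = -3u^2
  d/du(-u^2) = -2u
  d/du(-4u) = -4
  d/du(3) = 0
p'(u) = 12u^3 - 3u^2 - 2u - 4


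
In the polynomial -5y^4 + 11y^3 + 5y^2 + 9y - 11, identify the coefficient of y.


Read off the coefficient of y: 9


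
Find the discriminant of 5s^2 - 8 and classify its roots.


D = b^2 - 4ac = (0)^2 - 4(5)(-8) = 0 + 160 = 160
Since D > 0: two distinct irrational roots


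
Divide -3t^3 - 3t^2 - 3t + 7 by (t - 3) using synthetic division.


Synthetic division with c = 3. Coefficients: -3, -3, -3, 7
Bring down -3.
  -3 * 3 = -9; -9 - 3 = -12
  -12 * 3 = -36; -36 - 3 = -39
  -39 * 3 = -117; -117 + 7 = -110
Quotient: -3t^2 - 12t - 39, Remainder: -110


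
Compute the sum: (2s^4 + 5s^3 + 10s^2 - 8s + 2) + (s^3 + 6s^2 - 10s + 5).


Align terms by degree and add:
  2s^4 + 5s^3 + 10s^2 - 8s + 2
+ s^3 + 6s^2 - 10s + 5
= 2s^4 + 6s^3 + 16s^2 - 18s + 7


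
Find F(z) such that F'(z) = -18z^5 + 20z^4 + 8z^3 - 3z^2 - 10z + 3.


Reverse power rule on each term:
  ∫ -18z^5 dz = -3z^6
  ∫ 20z^4 dz = 4z^5
  ∫ 8z^3 dz = 2z^4
  ∫ -3z^2 dz = -z^3
  ∫ -10z dz = -5z^2
  ∫ 3 dz = 3z
F(z) = -3z^6 + 4z^5 + 2z^4 - z^3 - 5z^2 + 3z + C


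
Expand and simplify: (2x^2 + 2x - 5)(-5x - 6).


Distribute each term of the first polynomial:
  (2x^2)(-5x - 6) = -10x^3 - 12x^2
  (2x)(-5x - 6) = -10x^2 - 12x
  (-5)(-5x - 6) = 25x + 30
Sum: -10x^3 - 22x^2 + 13x + 30


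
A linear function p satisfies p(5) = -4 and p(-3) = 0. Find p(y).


p(y) = my + b. Using p(5)=-4, p(-3)=0:
m = (-4)/(5 + 3) = -4/8 = -1/2
b = -4 - m*(5) = -4 + 5/2 = -3/2
p(y) = -(1/2)y - (3/2)


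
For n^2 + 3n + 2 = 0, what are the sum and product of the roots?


For an^2+bn+c=0: sum = -b/a, product = c/a.
a=1, b=3, c=2
Sum = -(3)/1 = -3
Product = (2)/1 = 2


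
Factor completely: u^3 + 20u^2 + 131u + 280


Try integer roots (divisors of 280). u=-5: p(-5)=0.
Divide out (u + 5): quotient is u^2 + 15u + 56.
Factor the quadratic: (u + 7)(u + 8)
Result: (u + 5)(u + 7)(u + 8)


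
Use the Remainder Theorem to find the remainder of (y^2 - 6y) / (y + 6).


By the Remainder Theorem, the remainder equals p(-6):
  1*(-6)^2 = 36
  -6*(-6)^1 = 36
  constant: 0
Sum: 36 + 36 + 0 = 72


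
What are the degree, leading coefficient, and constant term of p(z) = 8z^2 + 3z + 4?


Highest power of z is 2, with coefficient 8. Constant term is 4.
Degree = 2, leading coefficient = 8, constant term = 4


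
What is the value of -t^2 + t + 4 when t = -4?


Using direct substitution:
  -1 * (-4)^2 = -16
  1 * (-4)^1 = -4
  constant: 4
Sum = -16 - 4 + 4 = -16


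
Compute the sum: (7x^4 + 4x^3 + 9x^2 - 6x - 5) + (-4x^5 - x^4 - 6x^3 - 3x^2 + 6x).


Align terms by degree and add:
  7x^4 + 4x^3 + 9x^2 - 6x - 5
  -4x^5 - x^4 - 6x^3 - 3x^2 + 6x
= -4x^5 + 6x^4 - 2x^3 + 6x^2 - 5


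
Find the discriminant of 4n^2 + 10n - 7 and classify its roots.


D = b^2 - 4ac = (10)^2 - 4(4)(-7) = 100 + 112 = 212
Since D > 0: two distinct irrational roots


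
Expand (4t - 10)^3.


Expand (4t - 10)^3 by repeated multiplication:
  (4t - 10)^2 = 16t^2 - 80t + 100
= 64t^3 - 480t^2 + 1200t - 1000


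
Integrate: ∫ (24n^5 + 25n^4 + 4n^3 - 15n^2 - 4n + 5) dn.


Reverse power rule on each term:
  ∫ 24n^5 dn = 4n^6
  ∫ 25n^4 dn = 5n^5
  ∫ 4n^3 dn = n^4
  ∫ -15n^2 dn = -5n^3
  ∫ -4n dn = -2n^2
  ∫ 5 dn = 5n
F(n) = 4n^6 + 5n^5 + n^4 - 5n^3 - 2n^2 + 5n + C


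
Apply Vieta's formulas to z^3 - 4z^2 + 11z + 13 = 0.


Monic cubic z^3+bz^2+cz+d=0: sum=-b, pairwise sum=c, product=-d.
b=-4, c=11, d=13
r1+r2+r3 = 4
r1r2+r1r3+r2r3 = 11
r1r2r3 = -13


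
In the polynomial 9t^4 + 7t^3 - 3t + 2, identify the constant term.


Read off the constant term: 2


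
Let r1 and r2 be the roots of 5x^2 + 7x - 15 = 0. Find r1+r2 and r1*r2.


For ax^2+bx+c=0: sum = -b/a, product = c/a.
a=5, b=7, c=-15
Sum = -(7)/5 = -7/5
Product = (-15)/5 = -3


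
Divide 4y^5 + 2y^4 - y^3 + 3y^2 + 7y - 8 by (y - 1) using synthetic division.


Synthetic division with c = 1. Coefficients: 4, 2, -1, 3, 7, -8
Bring down 4.
  4 * 1 = 4; 4 + 2 = 6
  6 * 1 = 6; 6 - 1 = 5
  5 * 1 = 5; 5 + 3 = 8
  8 * 1 = 8; 8 + 7 = 15
  15 * 1 = 15; 15 - 8 = 7
Quotient: 4y^4 + 6y^3 + 5y^2 + 8y + 15, Remainder: 7


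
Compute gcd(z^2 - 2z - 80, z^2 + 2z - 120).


Factor each:
  z^2 - 2z - 80 = (z - 10)(z + 8)
  z^2 + 2z - 120 = (z - 10)(z + 12)
Common monic factor: z - 10


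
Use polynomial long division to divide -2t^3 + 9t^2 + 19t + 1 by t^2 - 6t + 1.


(-2t^3 + 9t^2 + 19t + 1) / (t^2 - 6t + 1)
Step 1: -2t * (t^2 - 6t + 1) = -2t^3 + 12t^2 - 2t; subtract.
Step 2: -3 * (t^2 - 6t + 1) = -3t^2 + 18t - 3; subtract.
Quotient: -2t - 3, Remainder: 3t + 4


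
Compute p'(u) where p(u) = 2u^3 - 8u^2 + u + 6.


Apply the power rule term by term:
  d/du(2u^3) = 6u^2
  d/du(-8u^2) = -16u
  d/du(u) = 1
  d/du(6) = 0
p'(u) = 6u^2 - 16u + 1


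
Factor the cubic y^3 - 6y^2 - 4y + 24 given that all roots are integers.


Try integer roots (divisors of 24). y=6: p(6)=0.
Divide out (y - 6): quotient is y^2 - 4.
Factor the quadratic: (y + 2)(y - 2)
Result: (y - 6)(y + 2)(y - 2)


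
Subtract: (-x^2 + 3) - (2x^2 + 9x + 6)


Distribute the minus sign:
  (-x^2 + 3)
- (2x^2 + 9x + 6)
Negate second polynomial: -2x^2 - 9x - 6
Add: -3x^2 - 9x - 3


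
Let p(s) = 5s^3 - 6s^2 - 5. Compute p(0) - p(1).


p(0) = -5
p(1) = -6
p(0) - p(1) = -5 + 6 = 1


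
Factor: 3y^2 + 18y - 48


Roots satisfy r1 + r2 = -b/a = -6 and r1*r2 = c/a = -16.
So r1 = -8, r2 = 2.
3y^2 + 18y - 48 = 3(y - r1)(y - r2) = 3(y + 8)(y - 2)


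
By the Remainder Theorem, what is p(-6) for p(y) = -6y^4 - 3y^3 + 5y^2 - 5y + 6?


By the Remainder Theorem, the remainder equals p(-6):
  -6*(-6)^4 = -7776
  -3*(-6)^3 = 648
  5*(-6)^2 = 180
  -5*(-6)^1 = 30
  constant: 6
Sum: -7776 + 648 + 180 + 30 + 6 = -6912


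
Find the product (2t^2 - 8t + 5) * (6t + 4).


Distribute each term of the first polynomial:
  (2t^2)(6t + 4) = 12t^3 + 8t^2
  (-8t)(6t + 4) = -48t^2 - 32t
  (5)(6t + 4) = 30t + 20
Sum: 12t^3 - 40t^2 - 2t + 20


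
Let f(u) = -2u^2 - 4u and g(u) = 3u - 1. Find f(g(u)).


Substitute g(u) into f:
f(g(u)) = -2*(3u - 1)^2 + (-4)*(3u - 1)
(3u - 1)^2 = 9u^2 - 6u + 1
Expand and combine: -18u^2 + 2


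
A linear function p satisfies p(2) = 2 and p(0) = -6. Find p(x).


p(x) = mx + b. Using p(2)=2, p(0)=-6:
m = (2 + 6)/(2) = 8/2 = 4
b = 2 - m*(2) = 2 - 8 = -6
p(x) = 4x - 6


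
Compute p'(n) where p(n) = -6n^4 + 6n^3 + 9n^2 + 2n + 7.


Apply the power rule term by term:
  d/dn(-6n^4) = -24n^3
  d/dn(6n^3) = 18n^2
  d/dn(9n^2) = 18n
  d/dn(2n) = 2
  d/dn(7) = 0
p'(n) = -24n^3 + 18n^2 + 18n + 2


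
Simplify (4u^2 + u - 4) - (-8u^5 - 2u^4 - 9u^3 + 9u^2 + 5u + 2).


Distribute the minus sign:
  (4u^2 + u - 4)
- (-8u^5 - 2u^4 - 9u^3 + 9u^2 + 5u + 2)
Negate second polynomial: 8u^5 + 2u^4 + 9u^3 - 9u^2 - 5u - 2
Add: 8u^5 + 2u^4 + 9u^3 - 5u^2 - 4u - 6


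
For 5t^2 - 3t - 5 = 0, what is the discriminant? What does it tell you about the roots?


D = b^2 - 4ac = (-3)^2 - 4(5)(-5) = 9 + 100 = 109
Since D > 0: two distinct irrational roots


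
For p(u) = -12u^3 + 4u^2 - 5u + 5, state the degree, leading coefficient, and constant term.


Highest power of u is 3, with coefficient -12. Constant term is 5.
Degree = 3, leading coefficient = -12, constant term = 5


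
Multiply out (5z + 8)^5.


Expand (5z + 8)^5 by repeated multiplication:
  (5z + 8)^2 = 25z^2 + 80z + 64
  (5z + 8)^3 = 125z^3 + 600z^2 + 960z + 512
  (5z + 8)^4 = 625z^4 + 4000z^3 + 9600z^2 + 10240z + 4096
= 3125z^5 + 25000z^4 + 80000z^3 + 128000z^2 + 102400z + 32768


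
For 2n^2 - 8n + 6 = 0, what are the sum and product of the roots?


For an^2+bn+c=0: sum = -b/a, product = c/a.
a=2, b=-8, c=6
Sum = -(-8)/2 = 4
Product = (6)/2 = 3


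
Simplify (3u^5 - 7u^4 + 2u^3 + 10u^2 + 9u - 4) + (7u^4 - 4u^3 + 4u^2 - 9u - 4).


Align terms by degree and add:
  3u^5 - 7u^4 + 2u^3 + 10u^2 + 9u - 4
+ 7u^4 - 4u^3 + 4u^2 - 9u - 4
= 3u^5 - 2u^3 + 14u^2 - 8


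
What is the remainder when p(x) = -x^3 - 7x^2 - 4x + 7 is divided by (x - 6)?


By the Remainder Theorem, the remainder equals p(6):
  -1*(6)^3 = -216
  -7*(6)^2 = -252
  -4*(6)^1 = -24
  constant: 7
Sum: -216 - 252 - 24 + 7 = -485


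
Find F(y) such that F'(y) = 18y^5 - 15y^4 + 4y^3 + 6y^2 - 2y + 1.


Reverse power rule on each term:
  ∫ 18y^5 dy = 3y^6
  ∫ -15y^4 dy = -3y^5
  ∫ 4y^3 dy = y^4
  ∫ 6y^2 dy = 2y^3
  ∫ -2y dy = -y^2
  ∫ 1 dy = y
F(y) = 3y^6 - 3y^5 + y^4 + 2y^3 - y^2 + y + C


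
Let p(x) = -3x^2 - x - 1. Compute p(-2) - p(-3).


p(-2) = -11
p(-3) = -25
p(-2) - p(-3) = -11 + 25 = 14


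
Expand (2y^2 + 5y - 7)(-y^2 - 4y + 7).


Distribute each term of the first polynomial:
  (2y^2)(-y^2 - 4y + 7) = -2y^4 - 8y^3 + 14y^2
  (5y)(-y^2 - 4y + 7) = -5y^3 - 20y^2 + 35y
  (-7)(-y^2 - 4y + 7) = 7y^2 + 28y - 49
Sum: -2y^4 - 13y^3 + y^2 + 63y - 49


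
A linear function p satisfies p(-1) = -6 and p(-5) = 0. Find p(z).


p(z) = mz + b. Using p(-1)=-6, p(-5)=0:
m = (-6)/(-1 + 5) = -6/4 = -3/2
b = -6 - m*(-1) = -6 - 3/2 = -15/2
p(z) = -(3/2)z - (15/2)


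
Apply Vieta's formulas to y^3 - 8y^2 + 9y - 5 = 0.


Monic cubic y^3+by^2+cy+d=0: sum=-b, pairwise sum=c, product=-d.
b=-8, c=9, d=-5
r1+r2+r3 = 8
r1r2+r1r3+r2r3 = 9
r1r2r3 = 5


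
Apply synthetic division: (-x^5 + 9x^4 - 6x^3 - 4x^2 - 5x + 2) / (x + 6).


Synthetic division with c = -6. Coefficients: -1, 9, -6, -4, -5, 2
Bring down -1.
  -1 * -6 = 6; 6 + 9 = 15
  15 * -6 = -90; -90 - 6 = -96
  -96 * -6 = 576; 576 - 4 = 572
  572 * -6 = -3432; -3432 - 5 = -3437
  -3437 * -6 = 20622; 20622 + 2 = 20624
Quotient: -x^4 + 15x^3 - 96x^2 + 572x - 3437, Remainder: 20624


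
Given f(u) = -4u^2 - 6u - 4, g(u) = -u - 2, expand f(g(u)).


Substitute g(u) into f:
f(g(u)) = -4*(-u - 2)^2 + (-6)*(-u - 2) + (-4)
(-u - 2)^2 = u^2 + 4u + 4
Expand and combine: -4u^2 - 10u - 8


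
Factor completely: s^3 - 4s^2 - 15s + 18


Try integer roots (divisors of 18). s=1: p(1)=0.
Divide out (s - 1): quotient is s^2 - 3s - 18.
Factor the quadratic: (s - 6)(s + 3)
Result: (s - 1)(s - 6)(s + 3)


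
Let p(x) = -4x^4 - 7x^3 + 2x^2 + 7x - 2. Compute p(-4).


Using direct substitution:
  -4 * (-4)^4 = -1024
  -7 * (-4)^3 = 448
  2 * (-4)^2 = 32
  7 * (-4)^1 = -28
  constant: -2
Sum = -1024 + 448 + 32 - 28 - 2 = -574


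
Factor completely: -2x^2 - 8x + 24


Roots satisfy r1 + r2 = -b/a = -4 and r1*r2 = c/a = -12.
So r1 = -6, r2 = 2.
-2x^2 - 8x + 24 = -2(x - r1)(x - r2) = -2(x + 6)(x - 2)


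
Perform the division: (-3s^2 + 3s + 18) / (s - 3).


(-3s^2 + 3s + 18) / (s - 3)
Step 1: -3s * (s - 3) = -3s^2 + 9s; subtract.
Step 2: -6 * (s - 3) = -6s + 18; subtract.
Quotient: -3s - 6, Remainder: 0


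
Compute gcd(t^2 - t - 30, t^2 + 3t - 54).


Factor each:
  t^2 - t - 30 = (t - 6)(t + 5)
  t^2 + 3t - 54 = (t - 6)(t + 9)
Common monic factor: t - 6


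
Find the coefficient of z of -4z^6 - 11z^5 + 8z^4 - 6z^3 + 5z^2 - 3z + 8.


Read off the coefficient of z: -3


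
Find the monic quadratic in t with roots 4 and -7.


p(t) = (t - 4)(t + 7)
Expand: t^2 + 3t - 28
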